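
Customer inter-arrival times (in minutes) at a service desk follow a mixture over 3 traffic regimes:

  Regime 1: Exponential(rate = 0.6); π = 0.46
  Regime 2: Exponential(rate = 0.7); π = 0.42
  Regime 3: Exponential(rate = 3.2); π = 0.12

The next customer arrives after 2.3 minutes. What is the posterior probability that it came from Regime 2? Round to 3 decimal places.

0.458

By Bayes' theorem, P(k | x) = π_k f_k(x) / Σ_j π_j f_j(x).
Evaluate each component's likelihood at the observed value:
  p_1 = 0.6·e^(−0.6·2.3) = 0.6·e^(−1.3800) = 0.150947
  p_2 = 0.7·e^(−0.7·2.3) = 0.7·e^(−1.6100) = 0.139921
  p_3 = 3.2·e^(−3.2·2.3) = 3.2·e^(−7.3600) = 0.00203584
Weight by the priors:
  π_1·p_1 = 0.46 × 0.150947 = 0.0694357
  π_2·p_2 = 0.42 × 0.139921 = 0.058767
  π_3·p_3 = 0.12 × 0.00203584 = 0.0002443
Denominator: 0.0694357 + 0.058767 + 0.0002443 = 0.128447
P(Regime 2 | the observation) = 0.058767 / 0.128447 ≈ 0.458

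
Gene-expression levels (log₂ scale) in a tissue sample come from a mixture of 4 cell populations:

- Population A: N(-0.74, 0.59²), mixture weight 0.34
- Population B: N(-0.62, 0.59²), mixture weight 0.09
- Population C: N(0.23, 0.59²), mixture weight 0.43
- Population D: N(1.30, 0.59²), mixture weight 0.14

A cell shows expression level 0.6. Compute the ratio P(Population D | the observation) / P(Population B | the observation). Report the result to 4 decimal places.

6.5267

Posterior odds = (π_i f_i(x)) / (π_j f_j(x)); the normalising sum cancels.
Component likelihoods at x = 0.6:
  p_A = 0.0512802
  p_B = 0.079723
  p_C = 0.555468
  p_D = 0.334497
0.0468296 / 0.00717507 ≈ 6.5267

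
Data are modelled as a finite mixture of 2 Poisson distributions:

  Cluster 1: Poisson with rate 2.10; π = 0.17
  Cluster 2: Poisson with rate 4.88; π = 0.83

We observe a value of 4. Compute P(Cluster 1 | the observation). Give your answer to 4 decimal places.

0.1017

P(component k | x) = π_k·f_k(x) / marginal(x), where marginal(x) = Σ_j π_j·f_j(x).
Component likelihoods at x = 4:
  f_1 = e^(−2.10)·2.10^4/4! = 0.099231
  f_2 = e^(−4.88)·4.88^4/4! = 0.179519
Multiply by the mixture weights:
  π_1·f_1 = 0.17 × 0.099231 = 0.0168693
  π_2·f_2 = 0.83 × 0.179519 = 0.149001
Denominator: 0.0168693 + 0.149001 = 0.16587
P(Cluster 1 | the observation) ≈ 0.1017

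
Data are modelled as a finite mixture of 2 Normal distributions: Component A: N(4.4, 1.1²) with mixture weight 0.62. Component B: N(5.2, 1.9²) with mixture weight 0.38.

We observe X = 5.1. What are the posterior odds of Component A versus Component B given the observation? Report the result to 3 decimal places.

The posterior odds equal the prior odds times the likelihood ratio: (π_i/π_j)·(f_i(x)/f_j(x)).
Component likelihoods at x = 5.1:
  p_A = 0.296198
  p_B = 0.209679
Odds = (0.62/0.38) × (0.296198/0.209679) = 1.63158 × 1.41262 ≈ 2.305

2.305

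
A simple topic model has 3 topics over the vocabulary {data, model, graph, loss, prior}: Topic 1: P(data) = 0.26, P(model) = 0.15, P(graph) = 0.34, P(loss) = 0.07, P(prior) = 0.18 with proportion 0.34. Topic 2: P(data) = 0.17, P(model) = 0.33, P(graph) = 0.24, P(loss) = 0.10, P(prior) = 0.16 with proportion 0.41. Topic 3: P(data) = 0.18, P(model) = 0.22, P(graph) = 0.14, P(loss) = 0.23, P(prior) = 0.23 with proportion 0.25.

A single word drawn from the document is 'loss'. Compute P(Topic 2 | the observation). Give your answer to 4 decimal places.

The responsibility of component k is w_k f_k(x) divided by Σ_j w_j f_j(x).
Evaluate each component's likelihood at the observed value:
  f_1 = P(loss | comp) = 0.07
  f_2 = P(loss | comp) = 0.10
  f_3 = P(loss | comp) = 0.23
Multiply by the mixture weights:
  w_1·f_1 = 0.34 × 0.07 = 0.0238
  w_2·f_2 = 0.41 × 0.1 = 0.041
  w_3·f_3 = 0.25 × 0.23 = 0.0575
Evidence: 0.0238 + 0.041 + 0.0575 = 0.1223
Responsibility of Topic 2: 0.041 / 0.1223 ≈ 0.3352

0.3352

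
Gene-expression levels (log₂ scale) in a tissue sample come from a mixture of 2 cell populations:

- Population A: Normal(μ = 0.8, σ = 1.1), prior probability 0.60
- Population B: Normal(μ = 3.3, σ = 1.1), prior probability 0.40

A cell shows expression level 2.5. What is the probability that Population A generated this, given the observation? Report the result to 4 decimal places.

0.3719

Apply Bayes' rule: the posterior for each component is proportional to its prior times its likelihood at x.
Normal densities:
  p_A = 0.109869
  p_B = 0.278396
Weight by the priors:
  P(Z=A)·p_A = 0.60 × 0.109869 = 0.0659216
  P(Z=B)·p_B = 0.40 × 0.278396 = 0.111358
Marginal: 0.0659216 + 0.111358 = 0.17728
Responsibility of Population A: 0.0659216 / 0.17728 ≈ 0.3719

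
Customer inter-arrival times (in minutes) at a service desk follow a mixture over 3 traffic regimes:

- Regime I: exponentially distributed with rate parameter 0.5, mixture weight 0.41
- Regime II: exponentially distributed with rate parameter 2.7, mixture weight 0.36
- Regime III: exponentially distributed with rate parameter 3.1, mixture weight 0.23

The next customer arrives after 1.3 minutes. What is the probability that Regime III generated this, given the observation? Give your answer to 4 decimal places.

0.0852

P(component k | x) = w_k·f_k(x) / marginal(x), where marginal(x) = Σ_j w_j·f_j(x).
Exponential densities:
  L_I = 0.5·e^(−0.5·1.3) = 0.5·e^(−0.6500) = 0.261023
  L_II = 2.7·e^(−2.7·1.3) = 2.7·e^(−3.5100) = 0.0807217
  L_III = 3.1·e^(−3.1·1.3) = 3.1·e^(−4.0300) = 0.0551004
Prior × likelihood for each component:
  w_I·L_I = 0.41 × 0.261023 = 0.107019
  w_II·L_II = 0.36 × 0.0807217 = 0.0290598
  w_III·L_III = 0.23 × 0.0551004 = 0.0126731
Evidence: 0.107019 + 0.0290598 + 0.0126731 = 0.148752
P(Regime III | the observation) ≈ 0.0852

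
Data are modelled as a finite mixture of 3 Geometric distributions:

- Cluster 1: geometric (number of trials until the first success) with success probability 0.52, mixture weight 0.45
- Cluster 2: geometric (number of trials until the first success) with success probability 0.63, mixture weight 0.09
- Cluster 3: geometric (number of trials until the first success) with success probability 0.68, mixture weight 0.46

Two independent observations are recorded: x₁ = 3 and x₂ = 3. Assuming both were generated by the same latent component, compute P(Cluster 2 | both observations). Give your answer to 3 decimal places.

0.072

Posterior ∝ prior × likelihood, so P(k | x) ∝ π_k f_k(x); normalise over all components.
Since both observations come from the same component, the likelihood for component k is f_k(x₁)·f_k(x₂).
  L_1 = [0.119808] × [0.119808] = 0.014354
  L_2 = [0.086247] × [0.086247] = 0.00743855
  L_3 = [0.069632] × [0.069632] = 0.00484862
Unnormalised posteriors:
  π_1·L_1 = 0.45 × 0.014354 = 0.00645928
  π_2·L_2 = 0.09 × 0.00743855 = 0.000669469
  π_3·L_3 = 0.46 × 0.00484862 = 0.00223036
Sum: 0.00645928 + 0.000669469 + 0.00223036 = 0.00935911
P(Cluster 2 | data) = 0.000669469 / 0.00935911 ≈ 0.072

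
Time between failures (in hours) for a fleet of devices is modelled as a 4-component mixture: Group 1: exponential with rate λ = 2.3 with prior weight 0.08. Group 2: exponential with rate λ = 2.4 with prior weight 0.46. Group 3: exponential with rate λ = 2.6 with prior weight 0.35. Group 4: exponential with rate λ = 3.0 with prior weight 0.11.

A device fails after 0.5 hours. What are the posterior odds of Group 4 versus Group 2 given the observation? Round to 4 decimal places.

0.2214

Since P(k|x) ∝ π_k f_k(x), the posterior odds are π_i f_i(x) / (π_j f_j(x)).
Evaluate each component's likelihood at the observed value:
  p_1 = 2.3·e^(−2.3·0.5) = 2.3·e^(−1.1500) = 0.728265
  p_2 = 2.4·e^(−2.4·0.5) = 2.4·e^(−1.2000) = 0.722866
  p_3 = 2.6·e^(−2.6·0.5) = 2.6·e^(−1.3000) = 0.708583
  p_4 = 3.0·e^(−3.0·0.5) = 3.0·e^(−1.5000) = 0.66939
Posterior odds = (π_4·p_4) / (π_2·p_2) = (0.11·0.66939) / (0.46·0.722866) = 0.073633 / 0.332518 ≈ 0.2214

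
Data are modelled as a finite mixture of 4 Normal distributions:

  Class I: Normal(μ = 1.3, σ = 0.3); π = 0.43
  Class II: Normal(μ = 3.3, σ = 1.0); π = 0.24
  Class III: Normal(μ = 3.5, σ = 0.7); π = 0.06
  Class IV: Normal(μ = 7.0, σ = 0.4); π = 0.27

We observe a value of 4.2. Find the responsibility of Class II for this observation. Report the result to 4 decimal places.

Apply Bayes' rule: the posterior for each component is proportional to its prior times its likelihood at x.
Evaluate each component's likelihood at the observed value:
  L_I = (1/(0.3·√(2π)))·exp(−(4.2−1.3)²/(2·0.3²)) = 1.329808·exp(-46.72222) = 6.8012e-21
  L_II = (1/(1.0·√(2π)))·exp(−(4.2−3.3)²/(2·1.0²)) = 0.398942·exp(-0.40500) = 0.266085
  L_III = (1/(0.7·√(2π)))·exp(−(4.2−3.5)²/(2·0.7²)) = 0.569918·exp(-0.50000) = 0.345672
  L_IV = (1/(0.4·√(2π)))·exp(−(4.2−7.0)²/(2·0.4²)) = 0.997356·exp(-24.50000) = 2.28368e-11
Prior × likelihood for each component:
  P(Z=I)·L_I = 0.43 × 6.8012e-21 = 2.92452e-21
  P(Z=II)·L_II = 0.24 × 0.266085 = 0.0638605
  P(Z=III)·L_III = 0.06 × 0.345672 = 0.0207403
  P(Z=IV)·L_IV = 0.27 × 2.28368e-11 = 6.16594e-12
Normaliser: 2.92452e-21 + 0.0638605 + 0.0207403 + 6.16594e-12 = 0.0846008
P(Class II | 4.2) = 0.0638605 / 0.0846008 ≈ 0.7548

0.7548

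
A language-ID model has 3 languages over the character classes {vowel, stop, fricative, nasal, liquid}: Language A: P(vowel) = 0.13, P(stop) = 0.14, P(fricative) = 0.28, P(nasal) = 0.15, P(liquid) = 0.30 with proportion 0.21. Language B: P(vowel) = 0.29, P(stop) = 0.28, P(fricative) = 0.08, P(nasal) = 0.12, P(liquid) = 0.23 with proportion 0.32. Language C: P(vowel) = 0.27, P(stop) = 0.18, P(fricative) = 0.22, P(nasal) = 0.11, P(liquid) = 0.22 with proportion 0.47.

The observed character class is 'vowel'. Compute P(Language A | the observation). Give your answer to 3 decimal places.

0.111

The responsibility of component k is π_k f_k(x) divided by Σ_j π_j f_j(x).
Evaluate each component's likelihood at the observed value:
  f_A = P(vowel | comp) = 0.13
  f_B = P(vowel | comp) = 0.29
  f_C = P(vowel | comp) = 0.27
Weight by the priors:
  π_A·f_A = 0.21 × 0.13 = 0.0273
  π_B·f_B = 0.32 × 0.29 = 0.0928
  π_C·f_C = 0.47 × 0.27 = 0.1269
Normaliser: 0.0273 + 0.0928 + 0.1269 = 0.247
P(Language A | the observation) ≈ 0.111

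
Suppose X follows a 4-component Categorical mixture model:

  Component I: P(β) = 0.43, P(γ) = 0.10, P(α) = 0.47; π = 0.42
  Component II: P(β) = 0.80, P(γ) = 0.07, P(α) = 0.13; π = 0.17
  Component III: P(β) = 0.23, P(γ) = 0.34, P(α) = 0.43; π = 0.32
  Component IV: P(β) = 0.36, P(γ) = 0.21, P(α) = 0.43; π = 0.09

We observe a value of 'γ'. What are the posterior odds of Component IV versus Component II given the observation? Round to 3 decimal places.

Posterior odds = (π_i f_i(x)) / (π_j f_j(x)); the normalising sum cancels.
Component likelihoods at x = 'γ':
  p_I = P(γ | comp) = 0.10
  p_II = P(γ | comp) = 0.07
  p_III = P(γ | comp) = 0.34
  p_IV = P(γ | comp) = 0.21
Odds = (0.09/0.17) × (0.21/0.07) = 0.529412 × 3 ≈ 1.588

1.588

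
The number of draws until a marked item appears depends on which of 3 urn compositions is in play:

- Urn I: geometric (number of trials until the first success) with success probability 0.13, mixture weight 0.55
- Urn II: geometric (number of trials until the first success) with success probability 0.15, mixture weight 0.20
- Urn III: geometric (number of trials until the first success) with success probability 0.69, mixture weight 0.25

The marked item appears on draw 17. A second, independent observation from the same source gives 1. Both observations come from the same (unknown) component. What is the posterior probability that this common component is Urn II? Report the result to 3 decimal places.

The responsibility of component k is P(Z=k) f_k(x) divided by Σ_j P(Z=j) f_j(x).
Since both observations come from the same component, the likelihood for component k is f_k(x₁)·f_k(x₂).
  L_I = [0.014004] × [0.13] = 0.00182052
  L_II = [0.0111377] × [0.15] = 0.00167065
  L_III = [5.01922e-09] × [0.69] = 3.46326e-09
Weight by the priors:
  P(Z=I)·L_I = 0.55 × 0.00182052 = 0.00100128
  P(Z=II)·L_II = 0.20 × 0.00167065 = 0.00033413
  P(Z=III)·L_III = 0.25 × 3.46326e-09 = 8.65815e-10
Marginal: 0.00100128 + 0.00033413 + 8.65815e-10 = 0.00133542
Responsibility of Urn II: 0.00033413 / 0.00133542 ≈ 0.250

0.250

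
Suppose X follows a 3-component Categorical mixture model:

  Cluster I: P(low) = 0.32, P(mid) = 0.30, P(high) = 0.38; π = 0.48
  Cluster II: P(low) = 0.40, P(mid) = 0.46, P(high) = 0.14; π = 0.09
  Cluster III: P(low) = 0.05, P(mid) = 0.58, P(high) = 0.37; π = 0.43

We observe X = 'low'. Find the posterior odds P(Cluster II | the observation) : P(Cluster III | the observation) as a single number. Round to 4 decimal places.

1.6744

Only the two components matter; the odds are (P(Z=i) f_i(x)) / (P(Z=j) f_j(x)).
Component likelihoods at x = 'low':
  f_I = P(low | comp) = 0.32
  f_II = P(low | comp) = 0.40
  f_III = P(low | comp) = 0.05
0.036 / 0.0215 ≈ 1.6744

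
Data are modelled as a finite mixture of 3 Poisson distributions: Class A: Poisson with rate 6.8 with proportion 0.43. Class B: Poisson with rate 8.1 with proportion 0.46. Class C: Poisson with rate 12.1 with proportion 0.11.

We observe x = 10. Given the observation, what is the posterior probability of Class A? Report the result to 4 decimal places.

The responsibility of component k is w_k f_k(x) divided by Σ_j w_j f_j(x).
Component likelihoods at x = 10:
  L_A = e^(−6.8)·6.8^10/10! = 0.0648819
  L_B = e^(−8.1)·8.1^10/10! = 0.101696
  L_C = e^(−12.1)·12.1^10/10! = 0.103069
Unnormalised posteriors:
  w_A·L_A = 0.43 × 0.0648819 = 0.0278992
  w_B·L_B = 0.46 × 0.101696 = 0.0467799
  w_C·L_C = 0.11 × 0.103069 = 0.0113376
Evidence: 0.0278992 + 0.0467799 + 0.0113376 = 0.0860167
P(Class A | 10) ≈ 0.3243

0.3243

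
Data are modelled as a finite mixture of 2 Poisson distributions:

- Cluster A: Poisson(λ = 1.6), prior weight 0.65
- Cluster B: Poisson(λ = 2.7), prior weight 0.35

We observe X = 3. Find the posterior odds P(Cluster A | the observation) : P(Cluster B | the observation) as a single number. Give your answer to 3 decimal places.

1.161

Since P(k|x) ∝ w_k f_k(x), the posterior odds are w_i f_i(x) / (w_j f_j(x)).
Poisson probabilities:
  f_A = 0.137828
  f_B = 0.220468
Posterior odds = (w_A·f_A) / (w_B·f_B) = (0.65·0.137828) / (0.35·0.220468) = 0.0895882 / 0.0771637 ≈ 1.161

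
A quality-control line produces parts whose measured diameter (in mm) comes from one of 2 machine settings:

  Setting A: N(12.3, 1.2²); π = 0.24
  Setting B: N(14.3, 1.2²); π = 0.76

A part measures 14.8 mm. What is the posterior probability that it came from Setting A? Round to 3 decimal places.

0.038

By Bayes' theorem, P(k | x) = w_k f_k(x) / Σ_j w_j f_j(x).
Evaluate each component's likelihood at the observed value:
  L_A = (1/(1.2·√(2π)))·exp(−(14.8−12.3)²/(2·1.2²)) = 0.332452·exp(-2.17014) = 0.0379533
  L_B = (1/(1.2·√(2π)))·exp(−(14.8−14.3)²/(2·1.2²)) = 0.332452·exp(-0.08681) = 0.30481
Multiply by the mixture weights:
  w_A·L_A = 0.24 × 0.0379533 = 0.00910879
  w_B·L_B = 0.76 × 0.30481 = 0.231656
Sum: 0.00910879 + 0.231656 = 0.240765
So the posterior for Setting A is 0.00910879 / 0.240765 ≈ 0.038.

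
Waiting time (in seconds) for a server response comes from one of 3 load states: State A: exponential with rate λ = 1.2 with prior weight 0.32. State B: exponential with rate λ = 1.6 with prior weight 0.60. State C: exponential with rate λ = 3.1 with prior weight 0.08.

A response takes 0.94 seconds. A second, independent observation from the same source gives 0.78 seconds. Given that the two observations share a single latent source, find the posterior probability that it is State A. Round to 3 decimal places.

Posterior ∝ prior × likelihood, so P(k | x) ∝ π_k f_k(x); normalise over all components.
Since both observations come from the same component, the likelihood for component k is f_k(x₁)·f_k(x₂).
  f_A = [1.2·e^(−1.2·0.94) = 1.2·e^(−1.1280) = 0.388416] × [0.470632] = 0.182801
  f_B = [1.6·e^(−1.6·0.94) = 1.6·e^(−1.5040) = 0.355583] × [0.459325] = 0.163328
  f_C = [3.1·e^(−3.1·0.94) = 3.1·e^(−2.9140) = 0.168201] × [0.276209] = 0.0464585
Unnormalised posteriors:
  π_A·f_A = 0.32 × 0.182801 = 0.0584963
  π_B·f_B = 0.60 × 0.163328 = 0.097997
  π_C·f_C = 0.08 × 0.0464585 = 0.00371668
Marginal: 0.0584963 + 0.097997 + 0.00371668 = 0.16021
Responsibility of State A: 0.0584963 / 0.16021 ≈ 0.365

0.365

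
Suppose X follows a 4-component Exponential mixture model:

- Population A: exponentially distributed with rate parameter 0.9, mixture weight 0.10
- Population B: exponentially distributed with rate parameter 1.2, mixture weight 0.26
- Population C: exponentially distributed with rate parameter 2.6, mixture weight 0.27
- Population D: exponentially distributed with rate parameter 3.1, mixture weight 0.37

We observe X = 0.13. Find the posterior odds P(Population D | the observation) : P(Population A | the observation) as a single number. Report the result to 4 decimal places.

9.5744

Posterior odds = (π_i f_i(x)) / (π_j f_j(x)); the normalising sum cancels.
Component likelihoods at x = 0.13:
  p_A = 0.800627
  p_B = 1.02667
  p_C = 1.85431
  p_D = 2.07177
Odds = (0.37/0.10) × (2.07177/0.800627) = 3.7 × 2.58768 ≈ 9.5744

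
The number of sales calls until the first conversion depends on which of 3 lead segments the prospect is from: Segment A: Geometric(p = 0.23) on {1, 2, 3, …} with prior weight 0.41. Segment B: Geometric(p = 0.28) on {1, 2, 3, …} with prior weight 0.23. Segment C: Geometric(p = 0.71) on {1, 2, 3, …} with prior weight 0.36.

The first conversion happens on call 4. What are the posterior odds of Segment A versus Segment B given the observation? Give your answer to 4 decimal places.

The posterior odds equal the prior odds times the likelihood ratio: (π_i/π_j)·(f_i(x)/f_j(x)).
Component likelihoods at x = 4:
  f_A = 0.23·(1−0.23)^3 = 0.23·0.456533 = 0.105003
  f_B = 0.28·(1−0.28)^3 = 0.28·0.373248 = 0.104509
  f_C = 0.71·(1−0.71)^3 = 0.71·0.024389 = 0.0173162
Posterior odds = (π_A·f_A) / (π_B·f_B) = (0.41·0.105003) / (0.23·0.104509) = 0.0430511 / 0.0240372 ≈ 1.7910

1.7910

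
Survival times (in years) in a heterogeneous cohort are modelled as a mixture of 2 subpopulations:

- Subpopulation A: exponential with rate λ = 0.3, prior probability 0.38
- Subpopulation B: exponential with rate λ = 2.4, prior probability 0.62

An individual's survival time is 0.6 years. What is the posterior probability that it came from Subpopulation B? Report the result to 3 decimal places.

By Bayes' theorem, P(k | x) = w_k f_k(x) / Σ_j w_j f_j(x).
Evaluate each component's likelihood at the observed value:
  L_A = 0.3·e^(−0.3·0.6) = 0.3·e^(−0.1800) = 0.250581
  L_B = 2.4·e^(−2.4·0.6) = 2.4·e^(−1.4400) = 0.568627
Weight by the priors:
  w_A·L_A = 0.38 × 0.250581 = 0.0952208
  w_B·L_B = 0.62 × 0.568627 = 0.352549
Evidence: 0.0952208 + 0.352549 = 0.447769
So the posterior for Subpopulation B is 0.352549 / 0.447769 ≈ 0.787.

0.787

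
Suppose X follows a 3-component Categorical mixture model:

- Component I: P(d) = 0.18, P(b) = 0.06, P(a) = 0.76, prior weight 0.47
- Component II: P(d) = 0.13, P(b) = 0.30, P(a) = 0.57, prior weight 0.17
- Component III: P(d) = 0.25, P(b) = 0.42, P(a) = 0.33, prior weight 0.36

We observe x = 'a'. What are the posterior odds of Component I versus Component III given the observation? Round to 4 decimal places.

The posterior odds equal the prior odds times the likelihood ratio: (w_i/w_j)·(f_i(x)/f_j(x)).
Evaluate each component's likelihood at the observed value:
  L_I = 0.76
  L_II = 0.57
  L_III = 0.33
Odds = (0.47/0.36) × (0.76/0.33) = 1.30556 × 2.30303 ≈ 3.0067

3.0067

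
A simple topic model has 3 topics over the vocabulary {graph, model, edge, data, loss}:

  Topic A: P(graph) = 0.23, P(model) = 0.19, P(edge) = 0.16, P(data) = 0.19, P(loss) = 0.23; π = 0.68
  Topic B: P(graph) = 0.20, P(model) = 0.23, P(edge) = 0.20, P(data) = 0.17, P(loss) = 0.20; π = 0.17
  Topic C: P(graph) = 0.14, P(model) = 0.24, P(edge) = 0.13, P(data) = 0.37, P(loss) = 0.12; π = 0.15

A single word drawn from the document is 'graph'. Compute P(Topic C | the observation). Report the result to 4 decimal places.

Posterior ∝ prior × likelihood, so P(k | x) ∝ π_k f_k(x); normalise over all components.
Categorical probabilities:
  p_A = P(graph | comp) = 0.23
  p_B = P(graph | comp) = 0.20
  p_C = P(graph | comp) = 0.14
Multiply by the mixture weights:
  π_A·p_A = 0.68 × 0.23 = 0.1564
  π_B·p_B = 0.17 × 0.2 = 0.034
  π_C·p_C = 0.15 × 0.14 = 0.021
Marginal: 0.1564 + 0.034 + 0.021 = 0.2114
Responsibility of Topic C: 0.021 / 0.2114 ≈ 0.0993

0.0993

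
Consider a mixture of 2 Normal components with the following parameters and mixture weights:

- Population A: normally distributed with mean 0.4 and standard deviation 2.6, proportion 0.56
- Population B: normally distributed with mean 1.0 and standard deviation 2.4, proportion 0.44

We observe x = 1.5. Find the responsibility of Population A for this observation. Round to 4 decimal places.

Apply Bayes' rule: the posterior for each component is proportional to its prior times its likelihood at x.
Normal densities:
  f_A = (1/(2.6·√(2π)))·exp(−(1.5−0.4)²/(2·2.6²)) = 0.153439·exp(-0.08950) = 0.140304
  f_B = (1/(2.4·√(2π)))·exp(−(1.5−1.0)²/(2·2.4²)) = 0.166226·exp(-0.02170) = 0.162657
Prior × likelihood for each component:
  P(Z=A)·f_A = 0.56 × 0.140304 = 0.07857
  P(Z=B)·f_B = 0.44 × 0.162657 = 0.0715693
Sum: 0.07857 + 0.0715693 = 0.150139
Responsibility of Population A: 0.07857 / 0.150139 ≈ 0.5233

0.5233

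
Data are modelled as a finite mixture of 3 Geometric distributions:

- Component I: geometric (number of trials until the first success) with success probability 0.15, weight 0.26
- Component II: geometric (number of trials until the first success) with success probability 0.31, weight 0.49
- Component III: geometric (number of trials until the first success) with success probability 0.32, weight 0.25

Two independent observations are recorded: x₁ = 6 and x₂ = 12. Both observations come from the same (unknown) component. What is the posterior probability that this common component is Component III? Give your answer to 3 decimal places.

By Bayes' theorem, P(k | x) = π_k f_k(x) / Σ_j π_j f_j(x).
Since both observations come from the same component, the likelihood for component k is f_k(x₁)·f_k(x₂).
  p_I = [0.15·(1−0.15)^5 = 0.15·0.443705 = 0.0665558] × [0.0251015] = 0.00167065
  p_II = [0.31·(1−0.31)^5 = 0.31·0.156403 = 0.048485] × [0.00523241] = 0.000253693
  p_III = [0.32·(1−0.32)^5 = 0.32·0.145393 = 0.0465259] × [0.0045999] = 0.000214014
Prior × likelihood for each component:
  π_I·p_I = 0.26 × 0.00167065 = 0.000434369
  π_II·p_II = 0.49 × 0.000253693 = 0.00012431
  π_III·p_III = 0.25 × 0.000214014 = 5.35035e-05
Marginal: 0.000434369 + 0.00012431 + 5.35035e-05 = 0.000612182
So the posterior for Component III is 5.35035e-05 / 0.000612182 ≈ 0.087.

0.087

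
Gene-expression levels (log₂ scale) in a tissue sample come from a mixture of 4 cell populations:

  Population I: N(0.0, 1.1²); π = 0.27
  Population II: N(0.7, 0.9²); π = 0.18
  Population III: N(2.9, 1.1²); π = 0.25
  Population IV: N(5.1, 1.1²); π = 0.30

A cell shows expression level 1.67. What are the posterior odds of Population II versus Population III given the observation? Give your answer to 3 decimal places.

0.920

Posterior odds = (π_i f_i(x)) / (π_j f_j(x)); the normalising sum cancels.
Evaluate each component's likelihood at the observed value:
  f_I = (1/(1.1·√(2π)))·exp(−(1.67−0.0)²/(2·1.1²)) = 0.362675·exp(-1.15244) = 0.114557
  f_II = (1/(0.9·√(2π)))·exp(−(1.67−0.7)²/(2·0.9²)) = 0.443269·exp(-0.58080) = 0.247987
  f_III = (1/(1.1·√(2π)))·exp(−(1.67−2.9)²/(2·1.1²)) = 0.362675·exp(-0.62517) = 0.194094
  f_IV = (1/(1.1·√(2π)))·exp(−(1.67−5.1)²/(2·1.1²)) = 0.362675·exp(-4.86153) = 0.00280661
Odds = (0.18/0.25) × (0.247987/0.194094) = 0.72 × 1.27766 ≈ 0.920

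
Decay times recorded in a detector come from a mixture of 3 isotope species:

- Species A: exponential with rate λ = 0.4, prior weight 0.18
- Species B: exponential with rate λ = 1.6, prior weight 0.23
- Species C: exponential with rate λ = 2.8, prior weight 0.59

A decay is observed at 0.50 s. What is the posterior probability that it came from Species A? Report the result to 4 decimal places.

0.0933

P(component k | x) = w_k·f_k(x) / marginal(x), where marginal(x) = Σ_j w_j·f_j(x).
Exponential densities:
  L_A = 0.327492
  L_B = 0.718926
  L_C = 0.690471
Prior × likelihood for each component:
  w_A·L_A = 0.18 × 0.327492 = 0.0589486
  w_B·L_B = 0.23 × 0.718926 = 0.165353
  w_C·L_C = 0.59 × 0.690471 = 0.407378
Sum: 0.0589486 + 0.165353 + 0.407378 = 0.63168
P(Species A | data) = 0.0589486 / 0.63168 ≈ 0.0933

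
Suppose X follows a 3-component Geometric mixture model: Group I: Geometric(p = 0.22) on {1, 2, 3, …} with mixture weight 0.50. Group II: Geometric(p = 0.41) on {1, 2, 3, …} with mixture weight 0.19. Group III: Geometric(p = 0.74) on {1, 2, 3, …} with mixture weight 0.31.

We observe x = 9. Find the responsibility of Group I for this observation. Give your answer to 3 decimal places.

Apply Bayes' rule: the posterior for each component is proportional to its prior times its likelihood at x.
Geometric probabilities:
  p_I = 0.0301425
  p_II = 0.00602005
  p_III = 1.54532e-05
Prior × likelihood for each component:
  π_I·p_I = 0.50 × 0.0301425 = 0.0150713
  π_II·p_II = 0.19 × 0.00602005 = 0.00114381
  π_III·p_III = 0.31 × 1.54532e-05 = 4.79049e-06
Denominator: 0.0150713 + 0.00114381 + 4.79049e-06 = 0.0162199
So the posterior for Group I is 0.0150713 / 0.0162199 ≈ 0.929.

0.929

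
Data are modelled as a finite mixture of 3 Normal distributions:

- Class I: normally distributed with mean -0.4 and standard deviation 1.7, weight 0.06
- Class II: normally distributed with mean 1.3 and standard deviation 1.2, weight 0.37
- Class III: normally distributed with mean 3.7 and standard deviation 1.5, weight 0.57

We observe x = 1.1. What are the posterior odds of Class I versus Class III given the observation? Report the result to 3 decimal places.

Only the two components matter; the odds are (π_i f_i(x)) / (π_j f_j(x)).
Evaluate each component's likelihood at the observed value:
  f_I = (1/(1.7·√(2π)))·exp(−(1.1−-0.4)²/(2·1.7²)) = 0.234672·exp(-0.38927) = 0.159002
  f_II = (1/(1.2·√(2π)))·exp(−(1.1−1.3)²/(2·1.2²)) = 0.332452·exp(-0.01389) = 0.327866
  f_III = (1/(1.5·√(2π)))·exp(−(1.1−3.7)²/(2·1.5²)) = 0.265962·exp(-1.50222) = 0.0592123
0.0095401 / 0.033751 ≈ 0.283

0.283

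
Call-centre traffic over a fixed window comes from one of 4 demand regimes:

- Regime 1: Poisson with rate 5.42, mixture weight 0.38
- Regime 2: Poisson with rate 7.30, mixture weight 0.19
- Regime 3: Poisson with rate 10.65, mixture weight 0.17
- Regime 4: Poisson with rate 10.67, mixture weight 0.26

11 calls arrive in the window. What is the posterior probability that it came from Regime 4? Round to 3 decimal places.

0.467

Posterior ∝ prior × likelihood, so P(k | x) ∝ π_k f_k(x); normalise over all components.
Poisson probabilities:
  f_1 = e^(−5.42)·5.42^11/11! = 0.013151
  f_2 = e^(−7.30)·7.30^11/11! = 0.0530941
  f_3 = e^(−10.65)·10.65^11/11! = 0.118701
  f_4 = e^(−10.67)·10.67^11/11! = 0.118777
Weight by the priors:
  π_1·f_1 = 0.38 × 0.013151 = 0.0049974
  π_2·f_2 = 0.19 × 0.0530941 = 0.0100879
  π_3·f_3 = 0.17 × 0.118701 = 0.0201791
  π_4·f_4 = 0.26 × 0.118777 = 0.0308819
Denominator: 0.0049974 + 0.0100879 + 0.0201791 + 0.0308819 = 0.0661463
P(Regime 4 | 11 calls) ≈ 0.467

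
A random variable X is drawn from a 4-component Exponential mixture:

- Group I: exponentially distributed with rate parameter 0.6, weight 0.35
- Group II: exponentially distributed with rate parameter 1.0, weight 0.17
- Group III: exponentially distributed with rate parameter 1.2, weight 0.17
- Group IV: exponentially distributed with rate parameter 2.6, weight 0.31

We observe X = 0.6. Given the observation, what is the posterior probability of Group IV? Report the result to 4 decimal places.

0.3331

P(component k | x) = P(Z=k)·f_k(x) / marginal(x), where marginal(x) = Σ_j P(Z=j)·f_j(x).
Exponential densities:
  p_I = 0.418606
  p_II = 0.548812
  p_III = 0.584103
  p_IV = 0.546354
Prior × likelihood for each component:
  P(Z=I)·p_I = 0.35 × 0.418606 = 0.146512
  P(Z=II)·p_II = 0.17 × 0.548812 = 0.093298
  P(Z=III)·p_III = 0.17 × 0.584103 = 0.0992975
  P(Z=IV)·p_IV = 0.31 × 0.546354 = 0.16937
Denominator: 0.146512 + 0.093298 + 0.0992975 + 0.16937 = 0.508477
Responsibility of Group IV: 0.16937 / 0.508477 ≈ 0.3331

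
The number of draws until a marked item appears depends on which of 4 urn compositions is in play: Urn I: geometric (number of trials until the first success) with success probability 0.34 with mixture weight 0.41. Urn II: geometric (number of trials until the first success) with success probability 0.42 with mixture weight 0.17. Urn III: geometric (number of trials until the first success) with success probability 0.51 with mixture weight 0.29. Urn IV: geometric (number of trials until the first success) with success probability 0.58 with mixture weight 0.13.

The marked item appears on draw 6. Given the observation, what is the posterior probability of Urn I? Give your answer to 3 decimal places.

P(component k | x) = P(Z=k)·f_k(x) / marginal(x), where marginal(x) = Σ_j P(Z=j)·f_j(x).
Component likelihoods at x = 6:
  f_I = 0.0425793
  f_II = 0.027567
  f_III = 0.0144062
  f_IV = 0.00758009
Unnormalised posteriors:
  P(Z=I)·f_I = 0.41 × 0.0425793 = 0.0174575
  P(Z=II)·f_II = 0.17 × 0.027567 = 0.00468639
  P(Z=III)·f_III = 0.29 × 0.0144062 = 0.00417781
  P(Z=IV)·f_IV = 0.13 × 0.00758009 = 0.000985412
Denominator: 0.0174575 + 0.00468639 + 0.00417781 + 0.000985412 = 0.0273071
Responsibility of Urn I: 0.0174575 / 0.0273071 ≈ 0.639

0.639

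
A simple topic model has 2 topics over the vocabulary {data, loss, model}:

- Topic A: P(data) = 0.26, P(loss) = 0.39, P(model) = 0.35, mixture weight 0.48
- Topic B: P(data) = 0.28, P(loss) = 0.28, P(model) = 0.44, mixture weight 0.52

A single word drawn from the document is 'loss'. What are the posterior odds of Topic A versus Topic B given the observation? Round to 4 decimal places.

1.2857

Posterior odds = (P(Z=i) f_i(x)) / (P(Z=j) f_j(x)); the normalising sum cancels.
Evaluate each component's likelihood at the observed value:
  f_A = P(loss | comp) = 0.39
  f_B = P(loss | comp) = 0.28
0.1872 / 0.1456 ≈ 1.2857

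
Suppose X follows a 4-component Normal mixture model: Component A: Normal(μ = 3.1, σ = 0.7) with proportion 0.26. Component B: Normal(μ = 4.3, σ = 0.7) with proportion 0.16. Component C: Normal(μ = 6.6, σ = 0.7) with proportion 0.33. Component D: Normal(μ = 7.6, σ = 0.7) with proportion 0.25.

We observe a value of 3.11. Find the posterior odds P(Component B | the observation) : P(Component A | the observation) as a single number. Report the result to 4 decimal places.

0.1451

The posterior odds equal the prior odds times the likelihood ratio: (π_i/π_j)·(f_i(x)/f_j(x)).
Evaluate each component's likelihood at the observed value:
  f_A = 0.569859
  f_B = 0.134356
  f_C = 2.28091e-06
  f_D = 6.633e-10
Odds = (0.16/0.26) × (0.134356/0.569859) = 0.615385 × 0.23577 ≈ 0.1451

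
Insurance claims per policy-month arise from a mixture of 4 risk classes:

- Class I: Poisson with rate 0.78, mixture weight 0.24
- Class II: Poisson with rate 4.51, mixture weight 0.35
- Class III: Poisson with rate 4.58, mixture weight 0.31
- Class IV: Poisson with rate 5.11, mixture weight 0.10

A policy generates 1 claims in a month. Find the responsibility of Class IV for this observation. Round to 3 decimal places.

0.026

The responsibility of component k is π_k f_k(x) divided by Σ_j π_j f_j(x).
Poisson probabilities:
  f_I = 0.357557
  f_II = 0.0496031
  f_III = 0.0469674
  f_IV = 0.0308444
Weight by the priors:
  π_I·f_I = 0.24 × 0.357557 = 0.0858136
  π_II·f_II = 0.35 × 0.0496031 = 0.0173611
  π_III·f_III = 0.31 × 0.0469674 = 0.0145599
  π_IV·f_IV = 0.10 × 0.0308444 = 0.00308444
Normaliser: 0.0858136 + 0.0173611 + 0.0145599 + 0.00308444 = 0.120819
Responsibility of Class IV: 0.00308444 / 0.120819 ≈ 0.026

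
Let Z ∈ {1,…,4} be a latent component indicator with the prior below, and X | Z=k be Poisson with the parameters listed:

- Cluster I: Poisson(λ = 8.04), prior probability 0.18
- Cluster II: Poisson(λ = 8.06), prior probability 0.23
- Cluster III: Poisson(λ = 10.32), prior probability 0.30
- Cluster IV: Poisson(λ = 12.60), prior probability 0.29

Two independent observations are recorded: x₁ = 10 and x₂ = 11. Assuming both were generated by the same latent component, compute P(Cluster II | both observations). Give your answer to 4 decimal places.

Apply Bayes' rule: the posterior for each component is proportional to its prior times its likelihood at x.
Since both observations come from the same component, the likelihood for component k is f_k(x₁)·f_k(x₂).
  f_I = [e^(−8.04)·8.04^10/10! = 0.100247] × [0.0732712] = 0.00734519
  f_II = [e^(−8.06)·8.06^10/10! = 0.100733] × [0.0738102] = 0.00743516
  f_III = [e^(−10.32)·10.32^10/10! = 0.124484] × [0.116789] = 0.0145384
  f_IV = [e^(−12.60)·12.60^10/10! = 0.0937199] × [0.107352] = 0.010061
Multiply by the mixture weights:
  w_I·f_I = 0.18 × 0.00734519 = 0.00132213
  w_II·f_II = 0.23 × 0.00743516 = 0.00171009
  w_III·f_III = 0.30 × 0.0145384 = 0.00436152
  w_IV·f_IV = 0.29 × 0.010061 = 0.00291769
Normaliser: 0.00132213 + 0.00171009 + 0.00436152 + 0.00291769 = 0.0103114
So the posterior for Cluster II is 0.00171009 / 0.0103114 ≈ 0.1658.

0.1658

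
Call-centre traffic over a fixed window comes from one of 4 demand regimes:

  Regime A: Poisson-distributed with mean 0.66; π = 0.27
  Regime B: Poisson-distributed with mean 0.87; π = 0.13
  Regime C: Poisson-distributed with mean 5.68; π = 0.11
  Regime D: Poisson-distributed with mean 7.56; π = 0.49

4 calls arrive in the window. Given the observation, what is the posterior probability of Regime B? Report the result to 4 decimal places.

0.0243

By Bayes' theorem, P(k | x) = π_k f_k(x) / Σ_j π_j f_j(x).
Evaluate each component's likelihood at the observed value:
  p_A = 0.0040863
  p_B = 0.0100007
  p_C = 0.148044
  p_D = 0.070894
Multiply by the mixture weights:
  π_A·p_A = 0.27 × 0.0040863 = 0.0011033
  π_B·p_B = 0.13 × 0.0100007 = 0.00130009
  π_C·p_C = 0.11 × 0.148044 = 0.0162848
  π_D·p_D = 0.49 × 0.070894 = 0.0347381
Marginal: 0.0011033 + 0.00130009 + 0.0162848 + 0.0347381 = 0.0534263
So the posterior for Regime B is 0.00130009 / 0.0534263 ≈ 0.0243.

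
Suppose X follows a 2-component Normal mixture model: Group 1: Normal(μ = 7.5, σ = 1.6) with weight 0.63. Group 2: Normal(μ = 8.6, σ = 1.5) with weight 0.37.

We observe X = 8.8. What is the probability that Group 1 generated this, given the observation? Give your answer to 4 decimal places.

0.5366

The responsibility of component k is π_k f_k(x) divided by Σ_j π_j f_j(x).
Component likelihoods at x = 8.8:
  p_1 = (1/(1.6·√(2π)))·exp(−(8.8−7.5)²/(2·1.6²)) = 0.249339·exp(-0.33008) = 0.179242
  p_2 = (1/(1.5·√(2π)))·exp(−(8.8−8.6)²/(2·1.5²)) = 0.265962·exp(-0.00889) = 0.263608
Unnormalised posteriors:
  π_1·p_1 = 0.63 × 0.179242 = 0.112922
  π_2·p_2 = 0.37 × 0.263608 = 0.0975349
Denominator: 0.112922 + 0.0975349 = 0.210457
P(Group 1 | x) ≈ 0.5366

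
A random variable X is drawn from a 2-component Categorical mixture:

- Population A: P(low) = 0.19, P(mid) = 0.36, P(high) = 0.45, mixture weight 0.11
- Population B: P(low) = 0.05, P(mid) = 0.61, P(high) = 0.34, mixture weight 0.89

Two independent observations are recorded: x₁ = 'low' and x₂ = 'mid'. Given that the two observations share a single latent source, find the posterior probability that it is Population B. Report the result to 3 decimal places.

0.783

Posterior ∝ prior × likelihood, so P(k | x) ∝ π_k f_k(x); normalise over all components.
Since both observations come from the same component, the likelihood for component k is f_k(x₁)·f_k(x₂).
  p_A = [P(low | comp) = 0.19] × [0.36] = 0.0684
  p_B = [P(low | comp) = 0.05] × [0.61] = 0.0305
Weight by the priors:
  π_A·p_A = 0.11 × 0.0684 = 0.007524
  π_B·p_B = 0.89 × 0.0305 = 0.027145
Sum: 0.007524 + 0.027145 = 0.034669
So the posterior for Population B is 0.027145 / 0.034669 ≈ 0.783.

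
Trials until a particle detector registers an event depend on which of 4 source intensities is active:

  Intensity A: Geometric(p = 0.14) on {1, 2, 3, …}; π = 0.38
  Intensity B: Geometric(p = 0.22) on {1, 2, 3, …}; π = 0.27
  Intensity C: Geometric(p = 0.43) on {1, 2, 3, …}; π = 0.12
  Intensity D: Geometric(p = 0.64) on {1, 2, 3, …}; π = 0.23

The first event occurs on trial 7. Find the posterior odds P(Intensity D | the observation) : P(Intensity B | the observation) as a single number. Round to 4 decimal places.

Since P(k|x) ∝ π_k f_k(x), the posterior odds are π_i f_i(x) / (π_j f_j(x)).
Geometric probabilities:
  L_A = 0.14·(1−0.14)^6 = 0.14·0.404567 = 0.0566394
  L_B = 0.22·(1−0.22)^6 = 0.22·0.2252 = 0.0495439
  L_C = 0.43·(1−0.43)^6 = 0.43·0.0342964 = 0.0147475
  L_D = 0.64·(1−0.64)^6 = 0.64·0.00217678 = 0.00139314
0.000320422 / 0.0133769 ≈ 0.0240

0.0240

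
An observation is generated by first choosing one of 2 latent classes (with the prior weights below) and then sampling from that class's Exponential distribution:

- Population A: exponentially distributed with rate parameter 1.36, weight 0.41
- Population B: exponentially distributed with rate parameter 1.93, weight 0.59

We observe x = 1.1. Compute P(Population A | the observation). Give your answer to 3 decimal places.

By Bayes' theorem, P(k | x) = P(Z=k) f_k(x) / Σ_j P(Z=j) f_j(x).
Evaluate each component's likelihood at the observed value:
  f_A = 0.304673
  f_B = 0.230967
Weight by the priors:
  P(Z=A)·f_A = 0.41 × 0.304673 = 0.124916
  P(Z=B)·f_B = 0.59 × 0.230967 = 0.136271
Marginal: 0.124916 + 0.136271 = 0.261187
P(Population A | the observation) ≈ 0.478

0.478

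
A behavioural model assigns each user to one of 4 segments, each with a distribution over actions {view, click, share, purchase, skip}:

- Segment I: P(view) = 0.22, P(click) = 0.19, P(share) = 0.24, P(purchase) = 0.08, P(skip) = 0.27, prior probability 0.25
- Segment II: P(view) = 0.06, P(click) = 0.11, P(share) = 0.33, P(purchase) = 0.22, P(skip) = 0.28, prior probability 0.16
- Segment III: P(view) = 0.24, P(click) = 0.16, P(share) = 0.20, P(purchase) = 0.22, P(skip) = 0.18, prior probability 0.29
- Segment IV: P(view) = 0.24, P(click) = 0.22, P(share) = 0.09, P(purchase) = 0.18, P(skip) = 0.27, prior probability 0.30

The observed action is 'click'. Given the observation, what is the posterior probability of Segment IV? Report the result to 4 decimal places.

Apply Bayes' rule: the posterior for each component is proportional to its prior times its likelihood at x.
Categorical probabilities:
  p_I = P(click | comp) = 0.19
  p_II = P(click | comp) = 0.11
  p_III = P(click | comp) = 0.16
  p_IV = P(click | comp) = 0.22
Unnormalised posteriors:
  w_I·p_I = 0.25 × 0.19 = 0.0475
  w_II·p_II = 0.16 × 0.11 = 0.0176
  w_III·p_III = 0.29 × 0.16 = 0.0464
  w_IV·p_IV = 0.30 × 0.22 = 0.066
Marginal: 0.0475 + 0.0176 + 0.0464 + 0.066 = 0.1775
P(Segment IV | the observation) = 0.066 / 0.1775 ≈ 0.3718

0.3718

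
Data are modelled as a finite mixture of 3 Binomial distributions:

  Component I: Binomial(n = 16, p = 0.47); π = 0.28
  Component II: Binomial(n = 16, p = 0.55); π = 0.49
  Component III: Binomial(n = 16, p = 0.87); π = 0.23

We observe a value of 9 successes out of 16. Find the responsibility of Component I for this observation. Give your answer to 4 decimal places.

Posterior ∝ prior × likelihood, so P(k | x) ∝ w_k f_k(x); normalise over all components.
Binomial probabilities:
  L_I = C(16,9)·0.47^9·0.53^7 = 11440·0.00111913·0.0117471 = 0.150397
  L_II = C(16,9)·0.55^9·0.45^7 = 11440·0.00460537·0.00373669 = 0.196869
  L_III = C(16,9)·0.87^9·0.13^7 = 11440·0.285544·6.27485e-07 = 0.00204976
Prior × likelihood for each component:
  w_I·L_I = 0.28 × 0.150397 = 0.042111
  w_II·L_II = 0.49 × 0.196869 = 0.0964659
  w_III·L_III = 0.23 × 0.00204976 = 0.000471445
Denominator: 0.042111 + 0.0964659 + 0.000471445 = 0.139048
P(Component I | the observation) ≈ 0.3029

0.3029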